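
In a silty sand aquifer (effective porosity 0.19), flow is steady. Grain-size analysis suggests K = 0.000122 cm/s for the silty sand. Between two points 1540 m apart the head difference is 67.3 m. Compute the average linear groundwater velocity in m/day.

Convert K: 0.000122 cm/s × 864 = 0.1054 m/day.
Hydraulic gradient i = Δh / L = 67.3 / 1540 = 0.04370.
Darcy flux q = K · i = 0.1054 × 0.04370 = 0.004606 m/day.
Seepage velocity v = q / n_e = 0.004606 / 0.19 = 0.02424 m/day.

0.0242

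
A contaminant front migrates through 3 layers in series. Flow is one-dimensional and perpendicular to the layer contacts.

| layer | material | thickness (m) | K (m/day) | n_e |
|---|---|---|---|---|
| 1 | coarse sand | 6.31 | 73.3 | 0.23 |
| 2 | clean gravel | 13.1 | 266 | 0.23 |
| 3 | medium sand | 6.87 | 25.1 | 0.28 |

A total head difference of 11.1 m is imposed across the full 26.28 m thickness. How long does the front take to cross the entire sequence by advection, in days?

With flow normal to the layers, continuity requires the same specific discharge q through every layer.
Σ(b_i/K_i) = 6.31/73.3 + 13.1/266 + 6.87/25.1 = 0.4090 d.
q = Δh / Σ(b_i/K_i) = 11.1 / 0.4090 = 27.14 m/day.
In each layer the seepage velocity is v_i = q/n_i, so the layer transit time is t_i = b_i·n_i / q:
  layer 1 (coarse sand): t_1 = 6.31 × 0.23 / 27.14 = 0.05348 d
  layer 2 (clean gravel): t_2 = 13.1 × 0.23 / 27.14 = 0.1110 d
  layer 3 (medium sand): t_3 = 6.87 × 0.28 / 27.14 = 0.07089 d
Total t = Σ t_i = 0.2354 days.

0.235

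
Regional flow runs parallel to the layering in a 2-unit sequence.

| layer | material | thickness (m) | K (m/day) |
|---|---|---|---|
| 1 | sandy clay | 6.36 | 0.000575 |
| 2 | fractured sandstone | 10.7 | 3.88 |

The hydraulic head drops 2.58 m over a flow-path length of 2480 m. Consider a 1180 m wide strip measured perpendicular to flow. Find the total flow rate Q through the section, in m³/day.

Flow is parallel to layering, so each bed carries its own Darcy discharge and the transmissivities add.
Σ(K_i·b_i) = 0.000575×6.36 + 3.88×10.7 = 41.52 m²/day.
Hydraulic gradient i = Δh / L = 2.58 / 2480 = 0.001040.
Q = Σ(K_i·b_i) · W · i = 41.52 × 1180 × 0.001040 = 50.97 m³/day.

51.0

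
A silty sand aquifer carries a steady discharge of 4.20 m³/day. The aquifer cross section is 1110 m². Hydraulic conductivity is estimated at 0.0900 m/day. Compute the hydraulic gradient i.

0.0420

From Q = K·A·i, i = Q / (K·A) = 4.20 / (0.09000 × 1110) = 0.04204.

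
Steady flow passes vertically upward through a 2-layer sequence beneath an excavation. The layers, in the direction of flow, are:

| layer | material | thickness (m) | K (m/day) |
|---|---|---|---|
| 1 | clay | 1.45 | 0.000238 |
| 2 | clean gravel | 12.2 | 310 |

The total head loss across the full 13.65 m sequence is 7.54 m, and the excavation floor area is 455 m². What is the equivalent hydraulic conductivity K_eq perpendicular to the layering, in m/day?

Flow is perpendicular to layering, so the layers act in series and the equivalent K is the thickness-weighted harmonic mean.
Total thickness L = 1.45 + 12.2 = 13.65 m.
Σ(b_i/K_i) = 1.45/0.000238 + 12.2/310 = 6092 d.
K_eq = L / Σ(b_i/K_i) = 13.65 / 6092 = 0.002240 m/day.

0.00224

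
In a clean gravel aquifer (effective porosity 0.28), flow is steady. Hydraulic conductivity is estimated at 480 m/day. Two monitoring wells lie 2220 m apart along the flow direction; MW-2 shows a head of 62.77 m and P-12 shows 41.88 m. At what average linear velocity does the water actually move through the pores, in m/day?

16.1

Hydraulic gradient i = (62.77 − 41.88) / 2220 = 20.89 / 2220 = 0.009410.
Darcy flux q = K · i = 480.0 × 0.009410 = 4.517 m/day.
Seepage velocity v = q / n_e = 4.517 / 0.28 = 16.13 m/day.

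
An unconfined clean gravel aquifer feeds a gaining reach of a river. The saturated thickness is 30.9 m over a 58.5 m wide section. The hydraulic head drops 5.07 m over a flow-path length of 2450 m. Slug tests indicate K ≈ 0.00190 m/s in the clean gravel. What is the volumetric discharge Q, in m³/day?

Convert K: 0.00190 m/s × 86400 = 164.2 m/day.
Cross-sectional area A = 58.5 × 30.9 = 1808 m².
Hydraulic gradient i = Δh / L = 5.07 / 2450 = 0.002069.
Darcy's law: Q = K · A · i = 164.2 × 1808 × 0.002069 = 614.1 m³/day.

614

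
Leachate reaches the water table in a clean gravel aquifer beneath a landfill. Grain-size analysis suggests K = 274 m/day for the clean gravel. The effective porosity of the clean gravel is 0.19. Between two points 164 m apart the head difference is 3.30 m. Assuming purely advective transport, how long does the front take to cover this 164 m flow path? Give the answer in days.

Hydraulic gradient i = Δh / L = 3.30 / 164 = 0.02012.
Darcy flux q = K · i = 274.0 × 0.02012 = 5.513 m/day.
Seepage velocity v = q / n_e = 5.513 / 0.19 = 29.02 m/day.
Travel time t = L / v = 164 / 29.02 = 5.652 days.

5.65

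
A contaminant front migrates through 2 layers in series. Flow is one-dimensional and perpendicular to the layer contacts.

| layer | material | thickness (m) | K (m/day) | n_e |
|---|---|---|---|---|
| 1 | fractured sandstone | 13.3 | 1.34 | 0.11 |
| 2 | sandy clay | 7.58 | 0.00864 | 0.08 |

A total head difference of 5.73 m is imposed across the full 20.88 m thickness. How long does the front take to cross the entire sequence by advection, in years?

With flow normal to the layers, continuity requires the same specific discharge q through every layer.
Σ(b_i/K_i) = 13.3/1.34 + 7.58/0.00864 = 887.2 d.
q = Δh / Σ(b_i/K_i) = 5.73 / 887.2 = 0.006458 m/day.
In each layer the seepage velocity is v_i = q/n_i, so the layer transit time is t_i = b_i·n_i / q:
  layer 1 (fractured sandstone): t_1 = 13.3 × 0.11 / 0.006458 = 226.5 d
  layer 2 (sandy clay): t_2 = 7.58 × 0.08 / 0.006458 = 93.90 d
Total t = Σ t_i = 320.4 days = 0.8773 years.

0.877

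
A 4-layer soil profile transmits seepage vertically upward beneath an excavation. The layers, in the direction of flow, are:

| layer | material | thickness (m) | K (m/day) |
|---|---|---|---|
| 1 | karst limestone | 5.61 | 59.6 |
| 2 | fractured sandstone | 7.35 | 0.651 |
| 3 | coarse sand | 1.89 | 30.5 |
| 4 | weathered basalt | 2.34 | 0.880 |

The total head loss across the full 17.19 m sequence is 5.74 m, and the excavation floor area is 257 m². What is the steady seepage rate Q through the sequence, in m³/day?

105

Flow is perpendicular to layering, so the layers act in series and the equivalent K is the thickness-weighted harmonic mean.
Total thickness L = 5.61 + 7.35 + 1.89 + 2.34 = 17.19 m.
Σ(b_i/K_i) = 5.61/59.6 + 7.35/0.651 + 1.89/30.5 + 2.34/0.880 = 14.11 d.
K_eq = L / Σ(b_i/K_i) = 17.19 / 14.11 = 1.219 m/day.
Q = K_eq · A · (Δh/L) = 1.219 × 257 × (5.74/17.19) = 104.6 m³/day.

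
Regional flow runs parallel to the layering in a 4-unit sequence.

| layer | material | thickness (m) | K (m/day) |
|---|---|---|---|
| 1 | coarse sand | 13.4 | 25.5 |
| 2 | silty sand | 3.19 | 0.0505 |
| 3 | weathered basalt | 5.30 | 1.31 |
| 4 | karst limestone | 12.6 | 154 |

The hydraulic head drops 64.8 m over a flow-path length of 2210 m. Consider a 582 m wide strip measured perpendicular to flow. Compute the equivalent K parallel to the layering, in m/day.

66.4

Flow is parallel to layering, so each bed carries its own Darcy discharge and the transmissivities add.
Σ(K_i·b_i) = 25.5×13.4 + 0.0505×3.19 + 1.31×5.30 + 154×12.6 = 2289 m²/day.
Total thickness b = 34.49 m, so K_eq = Σ(K_i·b_i)/b = 66.37 m/day.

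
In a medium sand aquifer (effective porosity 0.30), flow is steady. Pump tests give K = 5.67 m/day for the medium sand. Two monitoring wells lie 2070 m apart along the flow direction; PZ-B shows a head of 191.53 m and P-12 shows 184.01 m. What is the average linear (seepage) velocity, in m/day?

0.0687

Hydraulic gradient i = (191.53 − 184.01) / 2070 = 7.52 / 2070 = 0.003633.
Darcy flux q = K · i = 5.670 × 0.003633 = 0.02060 m/day.
Seepage velocity v = q / n_e = 0.02060 / 0.30 = 0.06866 m/day.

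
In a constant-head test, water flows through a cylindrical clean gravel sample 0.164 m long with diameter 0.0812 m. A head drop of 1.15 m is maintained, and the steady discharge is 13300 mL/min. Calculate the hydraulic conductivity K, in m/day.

527

Cross-sectional area A = π·(d/2)² = π × (0.0812/2)² = 0.005178 m².
Convert discharge: 13300 mL/min = 0.0002217 m³/s.
Darcy's law rearranged: K = Q·L / (A·Δh) = 0.0002217 × 0.164 / (0.005178 × 1.15) = 0.006104 m/s = 527.4 m/day.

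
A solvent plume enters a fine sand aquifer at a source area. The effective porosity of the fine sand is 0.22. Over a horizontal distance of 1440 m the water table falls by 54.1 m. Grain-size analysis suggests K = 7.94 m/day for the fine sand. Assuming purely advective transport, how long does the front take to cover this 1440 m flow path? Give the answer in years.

2.91

Hydraulic gradient i = Δh / L = 54.1 / 1440 = 0.03757.
Darcy flux q = K · i = 7.940 × 0.03757 = 0.2983 m/day.
Seepage velocity v = q / n_e = 0.2983 / 0.22 = 1.356 m/day.
Travel time t = L / v = 1440 / 1.356 = 1062 days = 2.908 years.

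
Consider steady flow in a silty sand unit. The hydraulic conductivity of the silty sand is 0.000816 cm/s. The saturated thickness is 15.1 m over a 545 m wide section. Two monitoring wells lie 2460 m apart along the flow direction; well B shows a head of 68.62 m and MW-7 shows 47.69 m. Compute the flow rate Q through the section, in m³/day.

Convert K: 0.000816 cm/s × 864 = 0.7050 m/day.
Cross-sectional area A = 545 × 15.1 = 8230 m².
Hydraulic gradient i = (68.62 − 47.69) / 2460 = 20.93 / 2460 = 0.008508.
Darcy's law: Q = K · A · i = 0.7050 × 8230 × 0.008508 = 49.36 m³/day.

49.4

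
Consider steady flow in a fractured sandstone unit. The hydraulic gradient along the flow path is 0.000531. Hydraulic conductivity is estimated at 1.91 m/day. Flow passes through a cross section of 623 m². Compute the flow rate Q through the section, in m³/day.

0.632

Hydraulic gradient i = 0.000531.
Darcy's law: Q = K · A · i = 1.910 × 623.0 × 0.0005310 = 0.6319 m³/day.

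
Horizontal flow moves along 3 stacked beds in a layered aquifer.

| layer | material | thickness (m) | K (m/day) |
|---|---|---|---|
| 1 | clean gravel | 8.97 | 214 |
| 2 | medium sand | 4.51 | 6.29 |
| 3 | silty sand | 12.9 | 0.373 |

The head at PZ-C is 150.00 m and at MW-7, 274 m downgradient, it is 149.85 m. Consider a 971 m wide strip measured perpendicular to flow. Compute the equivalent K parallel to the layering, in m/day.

Flow is parallel to layering, so each bed carries its own Darcy discharge and the transmissivities add.
Σ(K_i·b_i) = 214×8.97 + 6.29×4.51 + 0.373×12.9 = 1953 m²/day.
Total thickness b = 26.38 m, so K_eq = Σ(K_i·b_i)/b = 74.02 m/day.

74.0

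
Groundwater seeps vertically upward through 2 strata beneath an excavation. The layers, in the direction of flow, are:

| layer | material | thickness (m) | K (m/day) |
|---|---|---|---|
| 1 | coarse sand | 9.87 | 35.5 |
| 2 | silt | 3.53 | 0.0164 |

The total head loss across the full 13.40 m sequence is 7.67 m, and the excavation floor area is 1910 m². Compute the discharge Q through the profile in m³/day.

Flow is perpendicular to layering, so the layers act in series and the equivalent K is the thickness-weighted harmonic mean.
Total thickness L = 9.87 + 3.53 = 13.40 m.
Σ(b_i/K_i) = 9.87/35.5 + 3.53/0.0164 = 215.5 d.
K_eq = L / Σ(b_i/K_i) = 13.40 / 215.5 = 0.06217 m/day.
Q = K_eq · A · (Δh/L) = 0.06217 × 1910 × (7.67/13.40) = 67.97 m³/day.

68.0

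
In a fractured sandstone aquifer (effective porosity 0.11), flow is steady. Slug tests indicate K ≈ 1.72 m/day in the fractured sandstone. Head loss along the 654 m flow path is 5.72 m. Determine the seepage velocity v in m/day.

Hydraulic gradient i = Δh / L = 5.72 / 654 = 0.008746.
Darcy flux q = K · i = 1.720 × 0.008746 = 0.01504 m/day.
Seepage velocity v = q / n_e = 0.01504 / 0.11 = 0.1368 m/day.

0.137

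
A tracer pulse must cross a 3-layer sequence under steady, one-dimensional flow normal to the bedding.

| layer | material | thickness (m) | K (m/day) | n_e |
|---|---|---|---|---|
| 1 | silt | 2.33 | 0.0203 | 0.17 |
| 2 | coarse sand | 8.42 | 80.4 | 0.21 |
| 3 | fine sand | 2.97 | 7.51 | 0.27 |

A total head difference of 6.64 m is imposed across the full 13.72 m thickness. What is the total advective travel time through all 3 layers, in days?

51.5

With flow normal to the layers, continuity requires the same specific discharge q through every layer.
Σ(b_i/K_i) = 2.33/0.0203 + 8.42/80.4 + 2.97/7.51 = 115.3 d.
q = Δh / Σ(b_i/K_i) = 6.64 / 115.3 = 0.05760 m/day.
In each layer the seepage velocity is v_i = q/n_i, so the layer transit time is t_i = b_i·n_i / q:
  layer 1 (silt): t_1 = 2.33 × 0.17 / 0.05760 = 6.877 d
  layer 2 (coarse sand): t_2 = 8.42 × 0.21 / 0.05760 = 30.70 d
  layer 3 (fine sand): t_3 = 2.97 × 0.27 / 0.05760 = 13.92 d
Total t = Σ t_i = 51.50 days.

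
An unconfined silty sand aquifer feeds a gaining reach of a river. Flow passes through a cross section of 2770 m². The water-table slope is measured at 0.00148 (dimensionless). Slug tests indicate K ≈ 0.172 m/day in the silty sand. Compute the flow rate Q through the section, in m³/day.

0.705

Hydraulic gradient i = 0.00148.
Darcy's law: Q = K · A · i = 0.1720 × 2770 × 0.001480 = 0.7051 m³/day.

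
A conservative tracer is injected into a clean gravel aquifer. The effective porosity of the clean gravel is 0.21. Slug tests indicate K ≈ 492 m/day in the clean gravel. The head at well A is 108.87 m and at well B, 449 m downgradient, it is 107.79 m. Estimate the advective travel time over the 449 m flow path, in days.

79.7

Hydraulic gradient i = (108.87 − 107.79) / 449 = 1.08 / 449 = 0.002405.
Darcy flux q = K · i = 492.0 × 0.002405 = 1.183 m/day.
Seepage velocity v = q / n_e = 1.183 / 0.21 = 5.635 m/day.
Travel time t = L / v = 449 / 5.635 = 79.68 days.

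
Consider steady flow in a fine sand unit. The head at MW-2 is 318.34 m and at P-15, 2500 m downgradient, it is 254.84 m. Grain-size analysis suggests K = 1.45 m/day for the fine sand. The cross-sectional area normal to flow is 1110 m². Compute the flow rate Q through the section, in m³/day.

Hydraulic gradient i = (318.34 − 254.84) / 2500 = 63.5 / 2500 = 0.02540.
Darcy's law: Q = K · A · i = 1.450 × 1110 × 0.02540 = 40.88 m³/day.

40.9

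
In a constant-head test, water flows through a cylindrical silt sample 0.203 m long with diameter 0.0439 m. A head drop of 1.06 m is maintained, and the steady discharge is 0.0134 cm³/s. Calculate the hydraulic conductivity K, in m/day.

0.146

Cross-sectional area A = π·(d/2)² = π × (0.0439/2)² = 0.001514 m².
Convert discharge: 0.0134 cm³/s = 1.340e-08 m³/s.
Darcy's law rearranged: K = Q·L / (A·Δh) = 1.340e-08 × 0.203 / (0.001514 × 1.06) = 1.695e-06 m/s = 0.1465 m/day.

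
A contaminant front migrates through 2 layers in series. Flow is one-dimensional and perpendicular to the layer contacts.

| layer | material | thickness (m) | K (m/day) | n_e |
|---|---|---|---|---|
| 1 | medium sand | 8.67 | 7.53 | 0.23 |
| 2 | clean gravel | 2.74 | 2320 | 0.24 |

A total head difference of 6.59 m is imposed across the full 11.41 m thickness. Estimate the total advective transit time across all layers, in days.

With flow normal to the layers, continuity requires the same specific discharge q through every layer.
Σ(b_i/K_i) = 8.67/7.53 + 2.74/2320 = 1.153 d.
q = Δh / Σ(b_i/K_i) = 6.59 / 1.153 = 5.718 m/day.
In each layer the seepage velocity is v_i = q/n_i, so the layer transit time is t_i = b_i·n_i / q:
  layer 1 (medium sand): t_1 = 8.67 × 0.23 / 5.718 = 0.3488 d
  layer 2 (clean gravel): t_2 = 2.74 × 0.24 / 5.718 = 0.1150 d
Total t = Σ t_i = 0.4638 days.

0.464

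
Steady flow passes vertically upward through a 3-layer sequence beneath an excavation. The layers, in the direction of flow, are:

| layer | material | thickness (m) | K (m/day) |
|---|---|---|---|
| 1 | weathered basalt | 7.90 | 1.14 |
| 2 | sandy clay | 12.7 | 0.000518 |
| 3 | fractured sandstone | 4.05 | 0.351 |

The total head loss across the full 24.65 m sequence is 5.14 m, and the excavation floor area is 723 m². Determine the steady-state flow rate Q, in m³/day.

Flow is perpendicular to layering, so the layers act in series and the equivalent K is the thickness-weighted harmonic mean.
Total thickness L = 7.90 + 12.7 + 4.05 = 24.65 m.
Σ(b_i/K_i) = 7.90/1.14 + 12.7/0.000518 + 4.05/0.351 = 24536 d.
K_eq = L / Σ(b_i/K_i) = 24.65 / 24536 = 0.001005 m/day.
Q = K_eq · A · (Δh/L) = 0.001005 × 723 × (5.14/24.65) = 0.1515 m³/day.

0.151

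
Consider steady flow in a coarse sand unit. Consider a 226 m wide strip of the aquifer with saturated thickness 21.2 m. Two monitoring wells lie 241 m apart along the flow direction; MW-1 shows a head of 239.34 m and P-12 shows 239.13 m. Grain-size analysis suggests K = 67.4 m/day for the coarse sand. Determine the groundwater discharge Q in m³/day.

281

Cross-sectional area A = 226 × 21.2 = 4791 m².
Hydraulic gradient i = (239.34 − 239.13) / 241 = 0.21 / 241 = 0.0008714.
Darcy's law: Q = K · A · i = 67.40 × 4791 × 0.0008714 = 281.4 m³/day.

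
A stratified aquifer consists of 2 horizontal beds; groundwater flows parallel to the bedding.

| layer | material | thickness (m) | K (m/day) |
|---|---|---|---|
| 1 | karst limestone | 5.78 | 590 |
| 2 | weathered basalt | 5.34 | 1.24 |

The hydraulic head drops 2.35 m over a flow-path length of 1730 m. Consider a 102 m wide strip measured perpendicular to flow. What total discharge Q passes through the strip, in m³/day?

Flow is parallel to layering, so each bed carries its own Darcy discharge and the transmissivities add.
Σ(K_i·b_i) = 590×5.78 + 1.24×5.34 = 3417 m²/day.
Hydraulic gradient i = Δh / L = 2.35 / 1730 = 0.001358.
Q = Σ(K_i·b_i) · W · i = 3417 × 102 × 0.001358 = 473.4 m³/day.

473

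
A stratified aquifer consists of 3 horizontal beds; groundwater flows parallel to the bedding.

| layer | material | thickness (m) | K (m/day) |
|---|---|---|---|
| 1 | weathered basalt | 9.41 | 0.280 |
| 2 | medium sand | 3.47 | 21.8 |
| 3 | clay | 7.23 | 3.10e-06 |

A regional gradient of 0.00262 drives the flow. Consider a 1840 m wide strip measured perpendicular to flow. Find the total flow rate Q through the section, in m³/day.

377

Flow is parallel to layering, so each bed carries its own Darcy discharge and the transmissivities add.
Σ(K_i·b_i) = 0.280×9.41 + 21.8×3.47 + 3.10e-06×7.23 = 78.28 m²/day.
Hydraulic gradient i = 0.00262.
Q = Σ(K_i·b_i) · W · i = 78.28 × 1840 × 0.002620 = 377.4 m³/day.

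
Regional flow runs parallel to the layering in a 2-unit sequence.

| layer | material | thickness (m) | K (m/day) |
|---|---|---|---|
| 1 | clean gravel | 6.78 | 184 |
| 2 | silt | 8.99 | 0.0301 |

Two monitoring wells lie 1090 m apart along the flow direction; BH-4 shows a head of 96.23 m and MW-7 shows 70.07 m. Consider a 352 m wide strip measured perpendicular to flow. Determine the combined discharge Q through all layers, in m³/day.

10500

Flow is parallel to layering, so each bed carries its own Darcy discharge and the transmissivities add.
Σ(K_i·b_i) = 184×6.78 + 0.0301×8.99 = 1248 m²/day.
Hydraulic gradient i = (96.23 − 70.07) / 1090 = 26.16 / 1090 = 0.02400.
Q = Σ(K_i·b_i) · W · i = 1248 × 352 × 0.02400 = 10541 m³/day.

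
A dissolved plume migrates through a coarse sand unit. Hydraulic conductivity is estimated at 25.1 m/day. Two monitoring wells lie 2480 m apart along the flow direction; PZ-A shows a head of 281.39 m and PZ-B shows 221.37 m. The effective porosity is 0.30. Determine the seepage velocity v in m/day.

Hydraulic gradient i = (281.39 − 221.37) / 2480 = 60.02 / 2480 = 0.02420.
Darcy flux q = K · i = 25.10 × 0.02420 = 0.6075 m/day.
Seepage velocity v = q / n_e = 0.6075 / 0.30 = 2.025 m/day.

2.02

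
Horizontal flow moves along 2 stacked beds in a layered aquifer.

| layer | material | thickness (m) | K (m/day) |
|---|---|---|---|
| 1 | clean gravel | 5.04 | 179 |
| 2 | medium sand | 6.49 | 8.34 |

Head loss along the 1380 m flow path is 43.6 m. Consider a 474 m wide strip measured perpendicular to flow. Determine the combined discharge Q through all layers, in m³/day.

Flow is parallel to layering, so each bed carries its own Darcy discharge and the transmissivities add.
Σ(K_i·b_i) = 179×5.04 + 8.34×6.49 = 956.3 m²/day.
Hydraulic gradient i = Δh / L = 43.6 / 1380 = 0.03159.
Q = Σ(K_i·b_i) · W · i = 956.3 × 474 × 0.03159 = 14321 m³/day.

14300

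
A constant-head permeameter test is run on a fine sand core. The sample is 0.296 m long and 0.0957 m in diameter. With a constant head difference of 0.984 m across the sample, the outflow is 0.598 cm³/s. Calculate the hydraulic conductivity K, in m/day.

2.16

Cross-sectional area A = π·(d/2)² = π × (0.0957/2)² = 0.007193 m².
Convert discharge: 0.598 cm³/s = 5.980e-07 m³/s.
Darcy's law rearranged: K = Q·L / (A·Δh) = 5.980e-07 × 0.296 / (0.007193 × 0.984) = 2.501e-05 m/s = 2.161 m/day.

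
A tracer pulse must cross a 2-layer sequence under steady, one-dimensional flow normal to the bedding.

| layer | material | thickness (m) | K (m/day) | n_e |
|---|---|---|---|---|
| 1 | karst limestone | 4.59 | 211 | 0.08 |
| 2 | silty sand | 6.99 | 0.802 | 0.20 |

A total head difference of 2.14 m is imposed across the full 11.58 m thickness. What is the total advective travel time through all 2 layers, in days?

7.21

With flow normal to the layers, continuity requires the same specific discharge q through every layer.
Σ(b_i/K_i) = 4.59/211 + 6.99/0.802 = 8.737 d.
q = Δh / Σ(b_i/K_i) = 2.14 / 8.737 = 0.2449 m/day.
In each layer the seepage velocity is v_i = q/n_i, so the layer transit time is t_i = b_i·n_i / q:
  layer 1 (karst limestone): t_1 = 4.59 × 0.08 / 0.2449 = 1.499 d
  layer 2 (silty sand): t_2 = 6.99 × 0.20 / 0.2449 = 5.708 d
Total t = Σ t_i = 7.207 days.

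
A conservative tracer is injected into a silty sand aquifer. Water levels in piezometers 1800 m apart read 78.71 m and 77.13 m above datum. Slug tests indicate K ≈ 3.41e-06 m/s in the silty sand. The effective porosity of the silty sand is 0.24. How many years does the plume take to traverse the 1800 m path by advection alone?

Convert K: 3.41e-06 m/s × 86400 = 0.2946 m/day.
Hydraulic gradient i = (78.71 − 77.13) / 1800 = 1.58 / 1800 = 0.0008778.
Darcy flux q = K · i = 0.2946 × 0.0008778 = 0.0002586 m/day.
Seepage velocity v = q / n_e = 0.0002586 / 0.24 = 0.001078 m/day.
Travel time t = L / v = 1800 / 0.001078 = 1.670e+06 days = 4573 years.

4570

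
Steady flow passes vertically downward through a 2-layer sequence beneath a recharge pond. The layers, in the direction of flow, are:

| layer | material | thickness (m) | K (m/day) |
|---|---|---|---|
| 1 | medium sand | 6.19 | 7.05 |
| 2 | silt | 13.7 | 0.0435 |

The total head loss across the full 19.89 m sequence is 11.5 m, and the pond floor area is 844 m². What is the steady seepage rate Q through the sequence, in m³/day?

Flow is perpendicular to layering, so the layers act in series and the equivalent K is the thickness-weighted harmonic mean.
Total thickness L = 6.19 + 13.7 = 19.89 m.
Σ(b_i/K_i) = 6.19/7.05 + 13.7/0.0435 = 315.8 d.
K_eq = L / Σ(b_i/K_i) = 19.89 / 315.8 = 0.06298 m/day.
Q = K_eq · A · (Δh/L) = 0.06298 × 844 × (11.5/19.89) = 30.73 m³/day.

30.7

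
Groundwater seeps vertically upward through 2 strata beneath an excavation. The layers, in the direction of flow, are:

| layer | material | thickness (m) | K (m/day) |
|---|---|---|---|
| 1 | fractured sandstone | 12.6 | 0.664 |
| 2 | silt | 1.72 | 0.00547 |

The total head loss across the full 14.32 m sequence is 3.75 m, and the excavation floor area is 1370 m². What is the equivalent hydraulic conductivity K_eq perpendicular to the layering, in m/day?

Flow is perpendicular to layering, so the layers act in series and the equivalent K is the thickness-weighted harmonic mean.
Total thickness L = 12.6 + 1.72 = 14.32 m.
Σ(b_i/K_i) = 12.6/0.664 + 1.72/0.00547 = 333.4 d.
K_eq = L / Σ(b_i/K_i) = 14.32 / 333.4 = 0.04295 m/day.

0.0429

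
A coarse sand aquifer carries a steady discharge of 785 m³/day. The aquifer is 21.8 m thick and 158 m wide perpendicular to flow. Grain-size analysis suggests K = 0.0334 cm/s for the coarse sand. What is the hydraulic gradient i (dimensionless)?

0.00790

Convert K: 0.0334 cm/s × 864 = 28.86 m/day.
Cross-sectional area A = 158 × 21.8 = 3444 m².
From Q = K·A·i, i = Q / (K·A) = 785 / (28.86 × 3444) = 0.007898.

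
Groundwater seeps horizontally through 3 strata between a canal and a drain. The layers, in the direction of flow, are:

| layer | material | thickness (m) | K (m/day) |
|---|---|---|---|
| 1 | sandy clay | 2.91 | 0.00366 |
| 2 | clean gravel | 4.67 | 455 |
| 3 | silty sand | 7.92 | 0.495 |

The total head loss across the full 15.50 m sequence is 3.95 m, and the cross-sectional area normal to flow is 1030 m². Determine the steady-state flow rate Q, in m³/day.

Flow is perpendicular to layering, so the layers act in series and the equivalent K is the thickness-weighted harmonic mean.
Total thickness L = 2.91 + 4.67 + 7.92 = 15.50 m.
Σ(b_i/K_i) = 2.91/0.00366 + 4.67/455 + 7.92/0.495 = 811.1 d.
K_eq = L / Σ(b_i/K_i) = 15.50 / 811.1 = 0.01911 m/day.
Q = K_eq · A · (Δh/L) = 0.01911 × 1030 × (3.95/15.50) = 5.016 m³/day.

5.02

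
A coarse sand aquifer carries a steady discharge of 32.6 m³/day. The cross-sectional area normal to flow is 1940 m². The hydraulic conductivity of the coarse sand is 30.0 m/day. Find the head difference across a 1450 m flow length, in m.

From Q = K·A·i, i = Q / (K·A) = 32.6 / (30.00 × 1940) = 0.0005601.
Head loss Δh = i · L = 0.0005601 × 1450 = 0.8122 m.

0.812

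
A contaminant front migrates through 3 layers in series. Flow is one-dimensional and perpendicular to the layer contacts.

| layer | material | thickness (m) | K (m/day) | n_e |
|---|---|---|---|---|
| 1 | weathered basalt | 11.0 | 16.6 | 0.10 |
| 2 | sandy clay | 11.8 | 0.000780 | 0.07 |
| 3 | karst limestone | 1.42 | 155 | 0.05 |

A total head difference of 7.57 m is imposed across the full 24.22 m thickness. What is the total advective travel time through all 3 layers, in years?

With flow normal to the layers, continuity requires the same specific discharge q through every layer.
Σ(b_i/K_i) = 11.0/16.6 + 11.8/0.000780 + 1.42/155 = 15129 d.
q = Δh / Σ(b_i/K_i) = 7.57 / 15129 = 0.0005004 m/day.
In each layer the seepage velocity is v_i = q/n_i, so the layer transit time is t_i = b_i·n_i / q:
  layer 1 (weathered basalt): t_1 = 11.0 × 0.10 / 0.0005004 = 2198 d
  layer 2 (sandy clay): t_2 = 11.8 × 0.07 / 0.0005004 = 1651 d
  layer 3 (karst limestone): t_3 = 1.42 × 0.05 / 0.0005004 = 141.9 d
Total t = Σ t_i = 3991 days = 10.93 years.

10.9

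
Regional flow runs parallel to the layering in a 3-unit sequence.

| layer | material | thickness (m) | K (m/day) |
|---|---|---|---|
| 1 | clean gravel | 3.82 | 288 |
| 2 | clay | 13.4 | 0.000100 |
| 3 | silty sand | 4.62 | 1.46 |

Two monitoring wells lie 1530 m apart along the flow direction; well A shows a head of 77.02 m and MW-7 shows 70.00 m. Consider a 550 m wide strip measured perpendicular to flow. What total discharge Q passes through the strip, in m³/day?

2790

Flow is parallel to layering, so each bed carries its own Darcy discharge and the transmissivities add.
Σ(K_i·b_i) = 288×3.82 + 0.000100×13.4 + 1.46×4.62 = 1107 m²/day.
Hydraulic gradient i = (77.02 − 70.00) / 1530 = 7.02 / 1530 = 0.004588.
Q = Σ(K_i·b_i) · W · i = 1107 × 550 × 0.004588 = 2793 m³/day.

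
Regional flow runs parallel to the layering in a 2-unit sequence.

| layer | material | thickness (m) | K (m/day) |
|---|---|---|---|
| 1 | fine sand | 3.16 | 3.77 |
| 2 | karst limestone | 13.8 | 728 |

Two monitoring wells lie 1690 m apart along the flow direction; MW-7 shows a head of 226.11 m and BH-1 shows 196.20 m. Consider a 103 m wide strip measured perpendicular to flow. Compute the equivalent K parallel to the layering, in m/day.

Flow is parallel to layering, so each bed carries its own Darcy discharge and the transmissivities add.
Σ(K_i·b_i) = 3.77×3.16 + 728×13.8 = 10058 m²/day.
Total thickness b = 16.96 m, so K_eq = Σ(K_i·b_i)/b = 593.1 m/day.

593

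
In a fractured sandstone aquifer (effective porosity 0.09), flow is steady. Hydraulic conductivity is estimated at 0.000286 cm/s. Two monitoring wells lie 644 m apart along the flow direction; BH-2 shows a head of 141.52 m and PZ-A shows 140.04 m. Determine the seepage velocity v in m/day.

0.00631

Convert K: 0.000286 cm/s × 864 = 0.2471 m/day.
Hydraulic gradient i = (141.52 − 140.04) / 644 = 1.48 / 644 = 0.002298.
Darcy flux q = K · i = 0.2471 × 0.002298 = 0.0005679 m/day.
Seepage velocity v = q / n_e = 0.0005679 / 0.09 = 0.006310 m/day.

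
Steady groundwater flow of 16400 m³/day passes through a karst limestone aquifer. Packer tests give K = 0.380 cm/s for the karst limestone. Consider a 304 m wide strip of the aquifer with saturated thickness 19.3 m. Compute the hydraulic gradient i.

0.00851

Convert K: 0.380 cm/s × 864 = 328.3 m/day.
Cross-sectional area A = 304 × 19.3 = 5867 m².
From Q = K·A·i, i = Q / (K·A) = 16400 / (328.3 × 5867) = 0.008514.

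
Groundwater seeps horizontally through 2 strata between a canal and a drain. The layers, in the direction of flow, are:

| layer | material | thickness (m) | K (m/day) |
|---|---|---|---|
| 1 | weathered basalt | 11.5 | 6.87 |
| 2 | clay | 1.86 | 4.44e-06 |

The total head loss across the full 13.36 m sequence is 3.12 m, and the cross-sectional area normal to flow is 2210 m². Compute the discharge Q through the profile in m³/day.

0.0165

Flow is perpendicular to layering, so the layers act in series and the equivalent K is the thickness-weighted harmonic mean.
Total thickness L = 11.5 + 1.86 = 13.36 m.
Σ(b_i/K_i) = 11.5/6.87 + 1.86/4.44e-06 = 4.189e+05 d.
K_eq = L / Σ(b_i/K_i) = 13.36 / 4.189e+05 = 3.189e-05 m/day.
Q = K_eq · A · (Δh/L) = 3.189e-05 × 2210 × (3.12/13.36) = 0.01646 m³/day.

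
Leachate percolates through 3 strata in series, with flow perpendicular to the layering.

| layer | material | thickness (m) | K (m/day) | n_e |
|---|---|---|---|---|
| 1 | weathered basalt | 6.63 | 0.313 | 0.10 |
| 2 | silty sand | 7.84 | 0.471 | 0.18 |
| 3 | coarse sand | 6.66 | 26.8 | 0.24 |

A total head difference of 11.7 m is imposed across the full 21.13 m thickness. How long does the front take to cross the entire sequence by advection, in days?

With flow normal to the layers, continuity requires the same specific discharge q through every layer.
Σ(b_i/K_i) = 6.63/0.313 + 7.84/0.471 + 6.66/26.8 = 38.08 d.
q = Δh / Σ(b_i/K_i) = 11.7 / 38.08 = 0.3073 m/day.
In each layer the seepage velocity is v_i = q/n_i, so the layer transit time is t_i = b_i·n_i / q:
  layer 1 (weathered basalt): t_1 = 6.63 × 0.10 / 0.3073 = 2.158 d
  layer 2 (silty sand): t_2 = 7.84 × 0.18 / 0.3073 = 4.593 d
  layer 3 (coarse sand): t_3 = 6.66 × 0.24 / 0.3073 = 5.202 d
Total t = Σ t_i = 11.95 days.

12.0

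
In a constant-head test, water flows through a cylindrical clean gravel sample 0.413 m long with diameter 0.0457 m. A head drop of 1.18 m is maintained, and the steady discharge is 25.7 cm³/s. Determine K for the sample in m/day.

Cross-sectional area A = π·(d/2)² = π × (0.0457/2)² = 0.001640 m².
Convert discharge: 25.7 cm³/s = 2.570e-05 m³/s.
Darcy's law rearranged: K = Q·L / (A·Δh) = 2.570e-05 × 0.413 / (0.001640 × 1.18) = 0.005484 m/s = 473.8 m/day.

474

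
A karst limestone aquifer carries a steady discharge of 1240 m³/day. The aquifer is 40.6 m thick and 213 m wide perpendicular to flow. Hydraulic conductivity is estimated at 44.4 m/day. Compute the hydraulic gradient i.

Cross-sectional area A = 213 × 40.6 = 8648 m².
From Q = K·A·i, i = Q / (K·A) = 1240 / (44.40 × 8648) = 0.003229.

0.00323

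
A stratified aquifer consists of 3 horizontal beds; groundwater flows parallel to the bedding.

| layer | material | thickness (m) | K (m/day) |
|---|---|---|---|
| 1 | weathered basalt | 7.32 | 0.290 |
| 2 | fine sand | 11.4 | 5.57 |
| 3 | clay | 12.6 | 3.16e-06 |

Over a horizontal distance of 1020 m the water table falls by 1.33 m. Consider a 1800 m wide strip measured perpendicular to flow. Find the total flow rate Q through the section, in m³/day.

154

Flow is parallel to layering, so each bed carries its own Darcy discharge and the transmissivities add.
Σ(K_i·b_i) = 0.290×7.32 + 5.57×11.4 + 3.16e-06×12.6 = 65.62 m²/day.
Hydraulic gradient i = Δh / L = 1.33 / 1020 = 0.001304.
Q = Σ(K_i·b_i) · W · i = 65.62 × 1800 × 0.001304 = 154.0 m³/day.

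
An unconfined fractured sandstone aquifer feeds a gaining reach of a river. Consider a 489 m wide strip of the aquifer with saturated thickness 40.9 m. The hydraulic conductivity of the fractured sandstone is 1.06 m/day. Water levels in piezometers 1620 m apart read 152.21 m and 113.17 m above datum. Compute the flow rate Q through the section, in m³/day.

511

Cross-sectional area A = 489 × 40.9 = 20000 m².
Hydraulic gradient i = (152.21 − 113.17) / 1620 = 39.04 / 1620 = 0.02410.
Darcy's law: Q = K · A · i = 1.060 × 20000 × 0.02410 = 510.9 m³/day.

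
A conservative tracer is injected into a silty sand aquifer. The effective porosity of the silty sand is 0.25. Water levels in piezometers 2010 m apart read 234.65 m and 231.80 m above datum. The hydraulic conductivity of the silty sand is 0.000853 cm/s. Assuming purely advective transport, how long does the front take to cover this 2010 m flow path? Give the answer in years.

1320

Convert K: 0.000853 cm/s × 864 = 0.7370 m/day.
Hydraulic gradient i = (234.65 − 231.80) / 2010 = 2.85 / 2010 = 0.001418.
Darcy flux q = K · i = 0.7370 × 0.001418 = 0.001045 m/day.
Seepage velocity v = q / n_e = 0.001045 / 0.25 = 0.004180 m/day.
Travel time t = L / v = 2010 / 0.004180 = 4.809e+05 days = 1317 years.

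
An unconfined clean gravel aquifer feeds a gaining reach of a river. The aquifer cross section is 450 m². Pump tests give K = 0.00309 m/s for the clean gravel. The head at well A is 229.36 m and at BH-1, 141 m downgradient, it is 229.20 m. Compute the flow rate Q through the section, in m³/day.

136

Convert K: 0.00309 m/s × 86400 = 267.0 m/day.
Hydraulic gradient i = (229.36 − 229.20) / 141 = 0.16 / 141 = 0.001135.
Darcy's law: Q = K · A · i = 267.0 × 450.0 × 0.001135 = 136.3 m³/day.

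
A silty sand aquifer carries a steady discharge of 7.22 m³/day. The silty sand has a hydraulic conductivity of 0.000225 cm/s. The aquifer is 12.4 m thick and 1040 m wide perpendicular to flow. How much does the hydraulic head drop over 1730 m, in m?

Convert K: 0.000225 cm/s × 864 = 0.1944 m/day.
Cross-sectional area A = 1040 × 12.4 = 12896 m².
From Q = K·A·i, i = Q / (K·A) = 7.22 / (0.1944 × 12896) = 0.002880.
Head loss Δh = i · L = 0.002880 × 1730 = 4.982 m.

4.98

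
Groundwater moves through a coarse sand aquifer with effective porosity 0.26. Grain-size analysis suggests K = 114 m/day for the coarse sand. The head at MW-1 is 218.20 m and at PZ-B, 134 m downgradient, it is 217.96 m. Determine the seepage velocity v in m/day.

Hydraulic gradient i = (218.20 − 217.96) / 134 = 0.24 / 134 = 0.001791.
Darcy flux q = K · i = 114.0 × 0.001791 = 0.2042 m/day.
Seepage velocity v = q / n_e = 0.2042 / 0.26 = 0.7853 m/day.

0.785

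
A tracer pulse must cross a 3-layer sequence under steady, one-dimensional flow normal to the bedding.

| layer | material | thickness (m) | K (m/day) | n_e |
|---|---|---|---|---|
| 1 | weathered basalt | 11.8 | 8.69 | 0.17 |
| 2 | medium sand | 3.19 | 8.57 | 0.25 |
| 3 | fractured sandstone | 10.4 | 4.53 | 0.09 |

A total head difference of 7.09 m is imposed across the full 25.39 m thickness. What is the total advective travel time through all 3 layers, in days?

With flow normal to the layers, continuity requires the same specific discharge q through every layer.
Σ(b_i/K_i) = 11.8/8.69 + 3.19/8.57 + 10.4/4.53 = 4.026 d.
q = Δh / Σ(b_i/K_i) = 7.09 / 4.026 = 1.761 m/day.
In each layer the seepage velocity is v_i = q/n_i, so the layer transit time is t_i = b_i·n_i / q:
  layer 1 (weathered basalt): t_1 = 11.8 × 0.17 / 1.761 = 1.139 d
  layer 2 (medium sand): t_2 = 3.19 × 0.25 / 1.761 = 0.4528 d
  layer 3 (fractured sandstone): t_3 = 10.4 × 0.09 / 1.761 = 0.5315 d
Total t = Σ t_i = 2.123 days.

2.12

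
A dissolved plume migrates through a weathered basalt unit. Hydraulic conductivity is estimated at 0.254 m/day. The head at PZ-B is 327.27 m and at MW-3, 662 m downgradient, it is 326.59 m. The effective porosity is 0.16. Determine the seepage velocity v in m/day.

Hydraulic gradient i = (327.27 − 326.59) / 662 = 0.68 / 662 = 0.001027.
Darcy flux q = K · i = 0.2540 × 0.001027 = 0.0002609 m/day.
Seepage velocity v = q / n_e = 0.0002609 / 0.16 = 0.001631 m/day.

0.00163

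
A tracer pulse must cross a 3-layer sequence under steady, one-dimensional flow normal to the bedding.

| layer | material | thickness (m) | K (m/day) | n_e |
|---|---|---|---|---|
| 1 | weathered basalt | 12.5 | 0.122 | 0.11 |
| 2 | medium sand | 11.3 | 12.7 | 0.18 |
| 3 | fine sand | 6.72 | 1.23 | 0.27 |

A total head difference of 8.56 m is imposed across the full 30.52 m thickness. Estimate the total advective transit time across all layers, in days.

66.4

With flow normal to the layers, continuity requires the same specific discharge q through every layer.
Σ(b_i/K_i) = 12.5/0.122 + 11.3/12.7 + 6.72/1.23 = 108.8 d.
q = Δh / Σ(b_i/K_i) = 8.56 / 108.8 = 0.07867 m/day.
In each layer the seepage velocity is v_i = q/n_i, so the layer transit time is t_i = b_i·n_i / q:
  layer 1 (weathered basalt): t_1 = 12.5 × 0.11 / 0.07867 = 17.48 d
  layer 2 (medium sand): t_2 = 11.3 × 0.18 / 0.07867 = 25.86 d
  layer 3 (fine sand): t_3 = 6.72 × 0.27 / 0.07867 = 23.06 d
Total t = Σ t_i = 66.40 days.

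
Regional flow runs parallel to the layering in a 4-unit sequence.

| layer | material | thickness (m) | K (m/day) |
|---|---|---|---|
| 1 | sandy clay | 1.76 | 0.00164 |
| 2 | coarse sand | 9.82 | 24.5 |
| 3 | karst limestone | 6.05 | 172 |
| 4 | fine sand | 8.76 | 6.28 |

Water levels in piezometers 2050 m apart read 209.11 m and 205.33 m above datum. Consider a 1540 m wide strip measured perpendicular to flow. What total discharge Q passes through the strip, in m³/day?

Flow is parallel to layering, so each bed carries its own Darcy discharge and the transmissivities add.
Σ(K_i·b_i) = 0.00164×1.76 + 24.5×9.82 + 172×6.05 + 6.28×8.76 = 1336 m²/day.
Hydraulic gradient i = (209.11 − 205.33) / 2050 = 3.78 / 2050 = 0.001844.
Q = Σ(K_i·b_i) · W · i = 1336 × 1540 × 0.001844 = 3794 m³/day.

3790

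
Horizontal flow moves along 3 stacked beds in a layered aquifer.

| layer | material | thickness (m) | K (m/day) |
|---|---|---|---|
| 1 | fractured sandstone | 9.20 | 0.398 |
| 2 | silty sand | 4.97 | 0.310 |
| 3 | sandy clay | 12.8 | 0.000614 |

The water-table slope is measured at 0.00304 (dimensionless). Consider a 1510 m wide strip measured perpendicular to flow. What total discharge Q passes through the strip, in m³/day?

Flow is parallel to layering, so each bed carries its own Darcy discharge and the transmissivities add.
Σ(K_i·b_i) = 0.398×9.20 + 0.310×4.97 + 0.000614×12.8 = 5.210 m²/day.
Hydraulic gradient i = 0.00304.
Q = Σ(K_i·b_i) · W · i = 5.210 × 1510 × 0.003040 = 23.92 m³/day.

23.9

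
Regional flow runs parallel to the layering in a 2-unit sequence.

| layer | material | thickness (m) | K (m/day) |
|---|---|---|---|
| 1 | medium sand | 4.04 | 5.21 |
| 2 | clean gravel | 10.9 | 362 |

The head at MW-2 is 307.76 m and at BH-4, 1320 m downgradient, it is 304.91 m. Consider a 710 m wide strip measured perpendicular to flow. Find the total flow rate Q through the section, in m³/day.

6080

Flow is parallel to layering, so each bed carries its own Darcy discharge and the transmissivities add.
Σ(K_i·b_i) = 5.21×4.04 + 362×10.9 = 3967 m²/day.
Hydraulic gradient i = (307.76 − 304.91) / 1320 = 2.85 / 1320 = 0.002159.
Q = Σ(K_i·b_i) · W · i = 3967 × 710 × 0.002159 = 6081 m³/day.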